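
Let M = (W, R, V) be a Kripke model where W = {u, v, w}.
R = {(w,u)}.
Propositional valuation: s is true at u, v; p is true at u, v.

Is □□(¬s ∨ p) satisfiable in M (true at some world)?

Yes

Let φ = □□(¬s ∨ p). Evaluate φ at each world:
  u (successors ∅): φ is true.
  v (successors ∅): φ is true.
  w (successors {u}): φ is true.
Detail at u (witness):
  At u: no accessible worlds, so □□(¬s ∨ p) holds vacuously.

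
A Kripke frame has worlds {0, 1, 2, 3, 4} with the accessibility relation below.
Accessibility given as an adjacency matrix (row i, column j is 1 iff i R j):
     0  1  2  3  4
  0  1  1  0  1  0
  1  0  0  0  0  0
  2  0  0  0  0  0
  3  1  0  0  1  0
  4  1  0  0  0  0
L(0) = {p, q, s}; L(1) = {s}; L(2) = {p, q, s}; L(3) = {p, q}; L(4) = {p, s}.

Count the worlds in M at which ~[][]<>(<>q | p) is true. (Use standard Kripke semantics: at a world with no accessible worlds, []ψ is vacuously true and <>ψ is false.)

3

Let φ = ~[][]<>(<>q | p). Evaluate φ at each world:
  0 (successors {0, 1, 3}): φ is true.
  1 (successors ∅): φ is false.
  2 (successors ∅): φ is false.
  3 (successors {0, 3}): φ is true.
  4 (successors {0}): φ is true.
For instance, at 4:
  At 4: [][]<>(<>q | p) is false, so ~[][]<>(<>q | p) is true.
    At 4: [][]<>(<>q | p) requires []<>(<>q | p) at every successor {0}.
      []<>(<>q | p) fails at 0, so [][]<>(<>q | p) is false at 4.
Satisfying worlds: {0, 3, 4}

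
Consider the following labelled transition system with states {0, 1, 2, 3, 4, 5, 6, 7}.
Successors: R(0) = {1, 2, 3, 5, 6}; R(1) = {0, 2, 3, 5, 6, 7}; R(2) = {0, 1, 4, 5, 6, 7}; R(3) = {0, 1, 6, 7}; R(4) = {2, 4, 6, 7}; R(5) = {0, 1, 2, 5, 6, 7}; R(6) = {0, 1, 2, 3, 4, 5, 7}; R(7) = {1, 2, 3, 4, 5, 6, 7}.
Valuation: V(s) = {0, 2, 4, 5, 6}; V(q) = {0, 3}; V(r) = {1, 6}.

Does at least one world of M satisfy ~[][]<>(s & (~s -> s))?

No

Recall that []ψ holds at a world iff ψ holds at every accessible world, and <>ψ holds iff ψ holds at some accessible world.
Let φ = ~[][]<>(s & (~s -> s)). Evaluate φ at each world:
  0 (successors {1, 2, 3, 5, 6}): φ is false.
  1 (successors {0, 2, 3, 5, 6, 7}): φ is false.
  2 (successors {0, 1, 4, 5, 6, 7}): φ is false.
  3 (successors {0, 1, 6, 7}): φ is false.
  4 (successors {2, 4, 6, 7}): φ is false.
  5 (successors {0, 1, 2, 5, 6, 7}): φ is false.
  6 (successors {0, 1, 2, 3, 4, 5, 7}): φ is false.
  7 (successors {1, 2, 3, 4, 5, 6, 7}): φ is false.
For instance, at 1:
  At 1: [][]<>(s & (~s -> s)) is true, so ~[][]<>(s & (~s -> s)) is false.
    At 1: [][]<>(s & (~s -> s)) requires []<>(s & (~s -> s)) at every successor {0, 2, 3, 5, 6, 7}.
      At 0: []<>(s & (~s -> s)) is true.
      At 2: []<>(s & (~s -> s)) is true.
      At 3: []<>(s & (~s -> s)) is true.
      At 5: []<>(s & (~s -> s)) is true.
      At 6: []<>(s & (~s -> s)) is true.
      At 7: []<>(s & (~s -> s)) is true.
    So [][]<>(s & (~s -> s)) is true at 1.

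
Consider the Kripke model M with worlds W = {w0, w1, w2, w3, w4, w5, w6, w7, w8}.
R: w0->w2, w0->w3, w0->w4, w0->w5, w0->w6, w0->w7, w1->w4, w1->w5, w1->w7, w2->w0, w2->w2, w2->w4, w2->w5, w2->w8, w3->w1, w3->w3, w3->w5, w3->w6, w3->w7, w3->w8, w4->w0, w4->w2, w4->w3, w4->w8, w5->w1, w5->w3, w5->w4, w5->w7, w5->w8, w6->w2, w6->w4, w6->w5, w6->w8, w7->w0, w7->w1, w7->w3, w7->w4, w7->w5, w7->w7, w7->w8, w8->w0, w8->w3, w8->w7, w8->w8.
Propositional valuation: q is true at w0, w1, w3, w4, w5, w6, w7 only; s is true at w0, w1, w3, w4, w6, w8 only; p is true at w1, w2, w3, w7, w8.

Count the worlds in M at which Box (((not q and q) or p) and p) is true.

0

Let φ = Box (((not q and q) or p) and p). Evaluate φ at each world:
  w0 (successors {w2, w3, w4, w5, w6, w7}): φ is false.
  w1 (successors {w4, w5, w7}): φ is false.
  w2 (successors {w0, w2, w4, w5, w8}): φ is false.
  w3 (successors {w1, w3, w5, w6, w7, w8}): φ is false.
  w4 (successors {w0, w2, w3, w8}): φ is false.
  w5 (successors {w1, w3, w4, w7, w8}): φ is false.
  w6 (successors {w2, w4, w5, w8}): φ is false.
  w7 (successors {w0, w1, w3, w4, w5, w7, w8}): φ is false.
  w8 (successors {w0, w3, w7, w8}): φ is false.
For instance, at w4:
  At w4: Box (((not q and q) or p) and p) requires ((not q and q) or p) and p at every successor {w0, w2, w3, w8}.
    ((not q and q) or p) and p fails at w0, so Box (((not q and q) or p) and p) is false at w4.
Satisfying worlds: none.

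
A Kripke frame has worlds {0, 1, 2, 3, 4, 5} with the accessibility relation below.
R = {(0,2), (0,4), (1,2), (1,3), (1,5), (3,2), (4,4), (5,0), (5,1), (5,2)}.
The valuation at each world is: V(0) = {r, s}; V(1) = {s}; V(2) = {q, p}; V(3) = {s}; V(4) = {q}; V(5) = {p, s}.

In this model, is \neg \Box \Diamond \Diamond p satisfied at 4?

At 4: \Box \Diamond \Diamond p is false, so \neg \Box \Diamond \Diamond p is true.
  At 4: \Box \Diamond \Diamond p requires \Diamond \Diamond p at every successor {4}.
    \Diamond \Diamond p fails at 4, so \Box \Diamond \Diamond p is false at 4.
      At 4: \Diamond \Diamond p requires \Diamond p at some successor in {4}.
        At 4: \Diamond p is false.
      So \Diamond \Diamond p is false at 4.

Yes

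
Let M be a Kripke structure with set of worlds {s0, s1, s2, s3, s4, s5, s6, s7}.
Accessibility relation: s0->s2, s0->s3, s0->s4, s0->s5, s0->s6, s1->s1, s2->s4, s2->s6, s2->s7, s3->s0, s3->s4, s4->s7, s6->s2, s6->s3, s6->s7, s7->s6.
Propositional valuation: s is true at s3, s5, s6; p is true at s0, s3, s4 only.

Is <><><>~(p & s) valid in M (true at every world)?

Let φ = <><><>~(p & s). Evaluate φ at each world:
  s0 (successors {s2, s3, s4, s5, s6}): φ is true.
  s1 (successors {s1}): φ is true.
  s2 (successors {s4, s6, s7}): φ is true.
  s3 (successors {s0, s4}): φ is true.
  s4 (successors {s7}): φ is true.
  s5 (successors ∅): φ is false.
  s6 (successors {s2, s3, s7}): φ is true.
  s7 (successors {s6}): φ is true.
Detail at s5 (counterexample):
  At s5: no accessible worlds, so <><><>~(p & s) is false.

No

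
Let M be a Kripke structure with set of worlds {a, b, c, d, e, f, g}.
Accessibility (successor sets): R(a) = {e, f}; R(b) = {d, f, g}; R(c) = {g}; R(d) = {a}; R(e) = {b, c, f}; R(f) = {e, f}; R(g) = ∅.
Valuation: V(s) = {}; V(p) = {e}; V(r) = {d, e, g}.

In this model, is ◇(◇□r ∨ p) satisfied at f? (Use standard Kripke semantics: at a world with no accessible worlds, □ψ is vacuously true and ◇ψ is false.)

At f: ◇(◇□r ∨ p) requires ◇□r ∨ p at some successor in {e, f}.
  ◇□r ∨ p holds at e, so ◇(◇□r ∨ p) is true at f.
    At e: ◇□r is true, p is true, so ◇□r ∨ p is true.
      At e: ◇□r requires □r at some successor in {b, c, f}.
        □r holds at c, so ◇□r is true at e.

Yes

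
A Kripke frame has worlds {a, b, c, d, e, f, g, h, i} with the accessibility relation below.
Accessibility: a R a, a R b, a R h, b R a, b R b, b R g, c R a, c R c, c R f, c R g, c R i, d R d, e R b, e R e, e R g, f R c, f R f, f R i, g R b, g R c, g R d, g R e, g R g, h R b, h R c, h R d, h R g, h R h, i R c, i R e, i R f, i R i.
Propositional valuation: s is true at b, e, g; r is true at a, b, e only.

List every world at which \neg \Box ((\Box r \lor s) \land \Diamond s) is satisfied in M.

a, b, c, d, f, g, h, i

Let φ = \neg \Box ((\Box r \lor s) \land \Diamond s). Evaluate φ at each world:
  a (successors {a, b, h}): φ is true.
  b (successors {a, b, g}): φ is true.
  c (successors {a, c, f, g, i}): φ is true.
  d (successors {d}): φ is true.
  e (successors {b, e, g}): φ is false.
  f (successors {c, f, i}): φ is true.
  g (successors {b, c, d, e, g}): φ is true.
  h (successors {b, c, d, g, h}): φ is true.
  i (successors {c, e, f, i}): φ is true.
For instance, at b:
  At b: \Box ((\Box r \lor s) \land \Diamond s) is false, so \neg \Box ((\Box r \lor s) \land \Diamond s) is true.
    At b: \Box ((\Box r \lor s) \land \Diamond s) requires (\Box r \lor s) \land \Diamond s at every successor {a, b, g}.
      (\Box r \lor s) \land \Diamond s fails at a, so \Box ((\Box r \lor s) \land \Diamond s) is false at b.
Satisfying worlds: {a, b, c, d, f, g, h, i}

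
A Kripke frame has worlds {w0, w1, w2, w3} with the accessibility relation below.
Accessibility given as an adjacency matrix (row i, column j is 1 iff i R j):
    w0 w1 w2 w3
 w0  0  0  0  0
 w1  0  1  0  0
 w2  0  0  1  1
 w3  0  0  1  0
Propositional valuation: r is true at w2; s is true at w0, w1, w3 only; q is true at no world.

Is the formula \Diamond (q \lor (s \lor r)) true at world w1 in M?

At w1: \Diamond (q \lor (s \lor r)) requires q \lor (s \lor r) at some successor in {w1}.
  q \lor (s \lor r) holds at w1, so \Diamond (q \lor (s \lor r)) is true at w1.

Yes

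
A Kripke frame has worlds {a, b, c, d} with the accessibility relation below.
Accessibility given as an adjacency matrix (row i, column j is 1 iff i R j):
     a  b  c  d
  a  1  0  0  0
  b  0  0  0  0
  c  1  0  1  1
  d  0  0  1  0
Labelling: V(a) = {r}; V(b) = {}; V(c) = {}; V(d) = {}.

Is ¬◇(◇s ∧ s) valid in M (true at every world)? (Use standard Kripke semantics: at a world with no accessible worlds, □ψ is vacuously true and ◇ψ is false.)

Let φ = ¬◇(◇s ∧ s). Evaluate φ at each world:
  a (successors {a}): φ is true.
  b (successors ∅): φ is true.
  c (successors {a, c, d}): φ is true.
  d (successors {c}): φ is true.
For instance, at a:
  At a: ◇(◇s ∧ s) is false, so ¬◇(◇s ∧ s) is true.
    At a: ◇(◇s ∧ s) requires ◇s ∧ s at some successor in {a}.
      At a: ◇s ∧ s is false.
    So ◇(◇s ∧ s) is false at a.

Yes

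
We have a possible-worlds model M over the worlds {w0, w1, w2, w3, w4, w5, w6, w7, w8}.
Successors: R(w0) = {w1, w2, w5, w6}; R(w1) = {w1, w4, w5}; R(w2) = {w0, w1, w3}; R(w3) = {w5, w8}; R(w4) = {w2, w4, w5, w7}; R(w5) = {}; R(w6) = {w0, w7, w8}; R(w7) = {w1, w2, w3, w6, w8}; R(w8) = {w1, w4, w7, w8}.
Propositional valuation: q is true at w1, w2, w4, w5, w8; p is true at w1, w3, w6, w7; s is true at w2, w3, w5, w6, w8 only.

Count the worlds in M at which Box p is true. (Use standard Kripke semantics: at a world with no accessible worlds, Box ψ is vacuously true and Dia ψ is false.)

1

Let φ = Box p. Evaluate φ at each world:
  w0 (successors {w1, w2, w5, w6}): φ is false.
  w1 (successors {w1, w4, w5}): φ is false.
  w2 (successors {w0, w1, w3}): φ is false.
  w3 (successors {w5, w8}): φ is false.
  w4 (successors {w2, w4, w5, w7}): φ is false.
  w5 (successors ∅): φ is true.
  w6 (successors {w0, w7, w8}): φ is false.
  w7 (successors {w1, w2, w3, w6, w8}): φ is false.
  w8 (successors {w1, w4, w7, w8}): φ is false.
For instance, at w4:
  At w4: Box p requires p at every successor {w2, w4, w5, w7}.
    p fails at w2, so Box p is false at w4.
Satisfying worlds: {w5}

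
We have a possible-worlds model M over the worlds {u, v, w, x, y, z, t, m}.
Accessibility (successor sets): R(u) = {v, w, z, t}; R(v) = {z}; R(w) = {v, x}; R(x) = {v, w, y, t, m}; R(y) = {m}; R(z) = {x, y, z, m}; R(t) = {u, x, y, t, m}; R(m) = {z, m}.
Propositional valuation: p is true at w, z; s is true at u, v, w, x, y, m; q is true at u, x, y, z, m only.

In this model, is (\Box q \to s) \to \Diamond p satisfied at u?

At u: \Box q \to s is true, \Diamond p is true, so (\Box q \to s) \to \Diamond p is true.
  At u: \Box q is false, s is true, so \Box q \to s is true.
    At u: \Box q requires q at every successor {v, w, z, t}.
      q fails at v, so \Box q is false at u.
  At u: \Diamond p requires p at some successor in {v, w, z, t}.
    p holds at w, so \Diamond p is true at u.

Yes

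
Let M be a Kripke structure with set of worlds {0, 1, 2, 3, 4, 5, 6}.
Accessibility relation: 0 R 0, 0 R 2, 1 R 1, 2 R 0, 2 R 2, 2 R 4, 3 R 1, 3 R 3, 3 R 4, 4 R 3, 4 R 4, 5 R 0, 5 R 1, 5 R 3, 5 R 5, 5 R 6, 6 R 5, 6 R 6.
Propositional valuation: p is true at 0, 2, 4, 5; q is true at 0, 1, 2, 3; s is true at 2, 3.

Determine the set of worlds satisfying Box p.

0, 2

Let φ = Box p. Evaluate φ at each world:
  0 (successors {0, 2}): φ is true.
  1 (successors {1}): φ is false.
  2 (successors {0, 2, 4}): φ is true.
  3 (successors {1, 3, 4}): φ is false.
  4 (successors {3, 4}): φ is false.
  5 (successors {0, 1, 3, 5, 6}): φ is false.
  6 (successors {5, 6}): φ is false.
For instance, at 5:
  At 5: Box p requires p at every successor {0, 1, 3, 5, 6}.
    p fails at 1, so Box p is false at 5.
Satisfying worlds: {0, 2}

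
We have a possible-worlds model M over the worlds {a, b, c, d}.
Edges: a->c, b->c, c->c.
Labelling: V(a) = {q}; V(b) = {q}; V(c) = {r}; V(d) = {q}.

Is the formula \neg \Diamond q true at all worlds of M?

Yes

Recall that \Diamond ψ holds at a world iff ψ holds at some accessible world.
Let φ = \neg \Diamond q. Evaluate φ at each world:
  a (successors {c}): φ is true.
  b (successors {c}): φ is true.
  c (successors {c}): φ is true.
  d (successors ∅): φ is true.
For instance, at b:
  At b: \Diamond q is false, so \neg \Diamond q is true.
    At b: \Diamond q requires q at some successor in {c}.
      At c: q is false.
    So \Diamond q is false at b.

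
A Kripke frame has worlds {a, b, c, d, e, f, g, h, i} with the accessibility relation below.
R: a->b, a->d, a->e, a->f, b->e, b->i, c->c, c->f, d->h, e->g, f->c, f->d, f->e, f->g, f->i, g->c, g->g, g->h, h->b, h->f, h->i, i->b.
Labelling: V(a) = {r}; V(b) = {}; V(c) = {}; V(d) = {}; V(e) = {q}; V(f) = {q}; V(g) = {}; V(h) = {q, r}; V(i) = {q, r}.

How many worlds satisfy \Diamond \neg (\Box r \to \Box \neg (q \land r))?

Recall that \Box ψ holds at a world iff ψ holds at every accessible world, and \Diamond ψ holds iff ψ holds at some accessible world.
Let φ = \Diamond \neg (\Box r \to \Box \neg (q \land r)). Evaluate φ at each world:
  a (successors {b, d, e, f}): φ is true.
  b (successors {e, i}): φ is false.
  c (successors {c, f}): φ is false.
  d (successors {h}): φ is false.
  e (successors {g}): φ is false.
  f (successors {c, d, e, g, i}): φ is true.
  g (successors {c, g, h}): φ is false.
  h (successors {b, f, i}): φ is false.
  i (successors {b}): φ is false.
For instance, at e:
  At e: \Diamond \neg (\Box r \to \Box \neg (q \land r)) requires \neg (\Box r \to \Box \neg (q \land r)) at some successor in {g}.
    At g: \neg (\Box r \to \Box \neg (q \land r)) is false.
  So \Diamond \neg (\Box r \to \Box \neg (q \land r)) is false at e.
Satisfying worlds: {a, f}

2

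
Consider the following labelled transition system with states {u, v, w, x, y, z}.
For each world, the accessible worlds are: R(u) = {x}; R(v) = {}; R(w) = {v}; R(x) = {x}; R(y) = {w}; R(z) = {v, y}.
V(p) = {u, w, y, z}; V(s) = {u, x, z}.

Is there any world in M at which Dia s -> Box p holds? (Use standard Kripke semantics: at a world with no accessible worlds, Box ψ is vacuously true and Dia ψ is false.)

Yes

Let φ = Dia s -> Box p. Evaluate φ at each world:
  u (successors {x}): φ is false.
  v (successors ∅): φ is true.
  w (successors {v}): φ is true.
  x (successors {x}): φ is false.
  y (successors {w}): φ is true.
  z (successors {v, y}): φ is true.
Detail at v (witness):
  At v: Dia s is false, Box p is true, so Dia s -> Box p is true.
    At v: no accessible worlds, so Dia s is false.
    At v: no accessible worlds, so Box p holds vacuously.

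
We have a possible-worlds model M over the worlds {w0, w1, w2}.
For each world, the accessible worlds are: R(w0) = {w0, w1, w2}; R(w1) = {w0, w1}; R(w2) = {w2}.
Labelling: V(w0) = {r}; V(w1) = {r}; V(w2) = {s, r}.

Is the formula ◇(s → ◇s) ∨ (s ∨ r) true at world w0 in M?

Yes

Recall that ◇ψ holds at a world iff ψ holds at some accessible world.
At w0: ◇(s → ◇s) is true, s ∨ r is true, so ◇(s → ◇s) ∨ (s ∨ r) is true.
  At w0: ◇(s → ◇s) requires s → ◇s at some successor in {w0, w1, w2}.
    s → ◇s holds at w0, so ◇(s → ◇s) is true at w0.
      At w0: s is false, ◇s is true, so s → ◇s is true.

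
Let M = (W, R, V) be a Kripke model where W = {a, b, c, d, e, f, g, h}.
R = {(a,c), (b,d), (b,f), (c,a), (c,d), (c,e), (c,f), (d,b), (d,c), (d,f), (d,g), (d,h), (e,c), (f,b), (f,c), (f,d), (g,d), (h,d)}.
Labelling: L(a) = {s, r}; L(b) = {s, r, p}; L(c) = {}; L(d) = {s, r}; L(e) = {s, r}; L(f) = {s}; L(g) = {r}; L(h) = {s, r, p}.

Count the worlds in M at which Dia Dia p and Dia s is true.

Let φ = Dia Dia p and Dia s. Evaluate φ at each world:
  a (successors {c}): φ is false.
  b (successors {d, f}): φ is true.
  c (successors {a, d, e, f}): φ is true.
  d (successors {b, c, f, g, h}): φ is true.
  e (successors {c}): φ is false.
  f (successors {b, c, d}): φ is true.
  g (successors {d}): φ is true.
  h (successors {d}): φ is true.
For instance, at a:
  At a: Dia Dia p is false, Dia s is false, so Dia Dia p and Dia s is false.
    At a: Dia Dia p requires Dia p at some successor in {c}.
      At c: Dia p is false.
    So Dia Dia p is false at a.
    At a: Dia s requires s at some successor in {c}.
      At c: s is false.
    So Dia s is false at a.
Satisfying worlds: {b, c, d, f, g, h}

6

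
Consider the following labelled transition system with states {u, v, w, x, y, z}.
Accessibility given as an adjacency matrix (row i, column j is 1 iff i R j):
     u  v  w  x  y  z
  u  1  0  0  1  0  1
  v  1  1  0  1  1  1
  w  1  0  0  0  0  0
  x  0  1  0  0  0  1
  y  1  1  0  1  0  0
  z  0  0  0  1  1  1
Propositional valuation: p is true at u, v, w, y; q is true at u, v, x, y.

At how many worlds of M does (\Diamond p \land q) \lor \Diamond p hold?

6

Let φ = (\Diamond p \land q) \lor \Diamond p. Evaluate φ at each world:
  u (successors {u, x, z}): φ is true.
  v (successors {u, v, x, y, z}): φ is true.
  w (successors {u}): φ is true.
  x (successors {v, z}): φ is true.
  y (successors {u, v, x}): φ is true.
  z (successors {x, y, z}): φ is true.
For instance, at z:
  At z: \Diamond p \land q is false, \Diamond p is true, so (\Diamond p \land q) \lor \Diamond p is true.
    At z: \Diamond p is true, q is false, so \Diamond p \land q is false.
      At z: \Diamond p requires p at some successor in {x, y, z}.
        p holds at y, so \Diamond p is true at z.
    At z: \Diamond p requires p at some successor in {x, y, z}.
      p holds at y, so \Diamond p is true at z.
Satisfying worlds: {u, v, w, x, y, z}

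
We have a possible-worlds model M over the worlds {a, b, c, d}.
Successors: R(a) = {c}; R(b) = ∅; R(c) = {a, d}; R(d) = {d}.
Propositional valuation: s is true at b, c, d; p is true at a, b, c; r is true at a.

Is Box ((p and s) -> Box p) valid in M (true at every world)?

No

Recall that Box ψ holds at a world iff ψ holds at every accessible world, and Dia ψ holds iff ψ holds at some accessible world.
Let φ = Box ((p and s) -> Box p). Evaluate φ at each world:
  a (successors {c}): φ is false.
  b (successors ∅): φ is true.
  c (successors {a, d}): φ is true.
  d (successors {d}): φ is true.
Detail at a (counterexample):
  At a: Box ((p and s) -> Box p) requires (p and s) -> Box p at every successor {c}.
    (p and s) -> Box p fails at c, so Box ((p and s) -> Box p) is false at a.
      At c: p and s is true, Box p is false, so (p and s) -> Box p is false.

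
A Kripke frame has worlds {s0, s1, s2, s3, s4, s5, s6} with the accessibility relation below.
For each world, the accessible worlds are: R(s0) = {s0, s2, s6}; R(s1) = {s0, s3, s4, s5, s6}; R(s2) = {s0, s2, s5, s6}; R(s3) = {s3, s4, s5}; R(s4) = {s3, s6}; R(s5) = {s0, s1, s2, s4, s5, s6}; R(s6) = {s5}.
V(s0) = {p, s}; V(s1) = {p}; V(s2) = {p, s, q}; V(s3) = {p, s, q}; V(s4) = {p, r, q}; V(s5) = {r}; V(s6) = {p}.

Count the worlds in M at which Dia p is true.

6

Recall that Dia ψ holds at a world iff ψ holds at some accessible world.
Let φ = Dia p. Evaluate φ at each world:
  s0 (successors {s0, s2, s6}): φ is true.
  s1 (successors {s0, s3, s4, s5, s6}): φ is true.
  s2 (successors {s0, s2, s5, s6}): φ is true.
  s3 (successors {s3, s4, s5}): φ is true.
  s4 (successors {s3, s6}): φ is true.
  s5 (successors {s0, s1, s2, s4, s5, s6}): φ is true.
  s6 (successors {s5}): φ is false.
For instance, at s0:
  At s0: Dia p requires p at some successor in {s0, s2, s6}.
    p holds at s0, so Dia p is true at s0.
Satisfying worlds: {s0, s1, s2, s3, s4, s5}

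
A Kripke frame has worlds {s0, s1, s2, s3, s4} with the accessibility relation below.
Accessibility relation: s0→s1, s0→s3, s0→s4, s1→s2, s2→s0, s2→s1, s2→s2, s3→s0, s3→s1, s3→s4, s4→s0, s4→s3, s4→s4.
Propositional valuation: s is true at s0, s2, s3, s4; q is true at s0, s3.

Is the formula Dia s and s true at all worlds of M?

Recall that Dia ψ holds at a world iff ψ holds at some accessible world.
Let φ = Dia s and s. Evaluate φ at each world:
  s0 (successors {s1, s3, s4}): φ is true.
  s1 (successors {s2}): φ is false.
  s2 (successors {s0, s1, s2}): φ is true.
  s3 (successors {s0, s1, s4}): φ is true.
  s4 (successors {s0, s3, s4}): φ is true.
Detail at s1 (counterexample):
  At s1: Dia s is true, s is false, so Dia s and s is false.
    At s1: Dia s requires s at some successor in {s2}.
      s holds at s2, so Dia s is true at s1.

No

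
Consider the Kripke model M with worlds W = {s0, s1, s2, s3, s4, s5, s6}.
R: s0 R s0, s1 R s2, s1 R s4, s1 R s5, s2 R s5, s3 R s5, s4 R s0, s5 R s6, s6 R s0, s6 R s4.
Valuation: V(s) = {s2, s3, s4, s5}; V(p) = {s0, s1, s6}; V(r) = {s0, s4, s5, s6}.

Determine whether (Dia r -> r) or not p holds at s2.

At s2: Dia r -> r is false, not p is true, so (Dia r -> r) or not p is true.
  At s2: Dia r is true, r is false, so Dia r -> r is false.
    At s2: Dia r requires r at some successor in {s5}.
      r holds at s5, so Dia r is true at s2.

Yes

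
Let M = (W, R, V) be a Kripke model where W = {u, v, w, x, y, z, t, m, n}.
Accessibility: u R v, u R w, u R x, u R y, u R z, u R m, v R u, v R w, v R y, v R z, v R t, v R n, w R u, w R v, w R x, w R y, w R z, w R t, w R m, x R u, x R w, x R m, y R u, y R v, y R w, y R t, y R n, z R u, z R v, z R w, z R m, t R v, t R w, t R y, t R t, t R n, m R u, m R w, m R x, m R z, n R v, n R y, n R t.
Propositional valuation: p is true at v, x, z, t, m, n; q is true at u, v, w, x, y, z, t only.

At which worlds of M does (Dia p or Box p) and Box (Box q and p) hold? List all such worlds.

Let φ = (Dia p or Box p) and Box (Box q and p). Evaluate φ at each world:
  u (successors {v, w, x, y, z, m}): φ is false.
  v (successors {u, w, y, z, t, n}): φ is false.
  w (successors {u, v, x, y, z, t, m}): φ is false.
  x (successors {u, w, m}): φ is false.
  y (successors {u, v, w, t, n}): φ is false.
  z (successors {u, v, w, m}): φ is false.
  t (successors {v, w, y, t, n}): φ is false.
  m (successors {u, w, x, z}): φ is false.
  n (successors {v, y, t}): φ is false.
For instance, at n:
  At n: Dia p or Box p is true, Box (Box q and p) is false, so (Dia p or Box p) and Box (Box q and p) is false.
    At n: Dia p is true, Box p is false, so Dia p or Box p is true.
      At n: Dia p requires p at some successor in {v, y, t}.
        p holds at v, so Dia p is true at n.
      At n: Box p requires p at every successor {v, y, t}.
        p fails at y, so Box p is false at n.
    At n: Box (Box q and p) requires Box q and p at every successor {v, y, t}.
      Box q and p fails at v, so Box (Box q and p) is false at n.
Satisfying worlds: none.

none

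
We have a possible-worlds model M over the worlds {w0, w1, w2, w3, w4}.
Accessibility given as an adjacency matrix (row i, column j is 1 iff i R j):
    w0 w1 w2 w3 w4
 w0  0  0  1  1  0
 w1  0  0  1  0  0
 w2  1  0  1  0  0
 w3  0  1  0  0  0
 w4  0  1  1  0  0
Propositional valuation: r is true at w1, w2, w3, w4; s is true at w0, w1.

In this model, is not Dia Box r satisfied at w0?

Recall that Box ψ holds at a world iff ψ holds at every accessible world, and Dia ψ holds iff ψ holds at some accessible world.
At w0: Dia Box r is true, so not Dia Box r is false.
  At w0: Dia Box r requires Box r at some successor in {w2, w3}.
    Box r holds at w3, so Dia Box r is true at w0.
      At w3: Box r requires r at every successor {w1}.
        At w1: r is true.
      So Box r is true at w3.

No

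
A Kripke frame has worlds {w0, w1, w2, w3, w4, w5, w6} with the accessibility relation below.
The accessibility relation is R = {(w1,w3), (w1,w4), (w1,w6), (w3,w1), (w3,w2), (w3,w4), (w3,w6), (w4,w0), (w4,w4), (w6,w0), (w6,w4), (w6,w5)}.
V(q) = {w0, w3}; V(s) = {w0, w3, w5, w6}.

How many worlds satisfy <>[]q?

3

Recall that []ψ holds at a world iff ψ holds at every accessible world, and <>ψ holds iff ψ holds at some accessible world.
Let φ = <>[]q. Evaluate φ at each world:
  w0 (successors ∅): φ is false.
  w1 (successors {w3, w4, w6}): φ is false.
  w2 (successors ∅): φ is false.
  w3 (successors {w1, w2, w4, w6}): φ is true.
  w4 (successors {w0, w4}): φ is true.
  w5 (successors ∅): φ is false.
  w6 (successors {w0, w4, w5}): φ is true.
For instance, at w6:
  At w6: <>[]q requires []q at some successor in {w0, w4, w5}.
    []q holds at w0, so <>[]q is true at w6.
      At w0: no accessible worlds, so []q holds vacuously.
Satisfying worlds: {w3, w4, w6}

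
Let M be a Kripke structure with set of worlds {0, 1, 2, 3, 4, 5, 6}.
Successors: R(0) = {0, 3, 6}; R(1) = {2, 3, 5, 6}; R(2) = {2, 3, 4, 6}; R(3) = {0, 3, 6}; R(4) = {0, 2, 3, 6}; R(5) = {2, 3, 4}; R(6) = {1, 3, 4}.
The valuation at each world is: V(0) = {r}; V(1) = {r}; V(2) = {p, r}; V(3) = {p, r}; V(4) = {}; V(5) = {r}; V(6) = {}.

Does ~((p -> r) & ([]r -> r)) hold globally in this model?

Recall that []ψ holds at a world iff ψ holds at every accessible world, and <>ψ holds iff ψ holds at some accessible world.
Let φ = ~((p -> r) & ([]r -> r)). Evaluate φ at each world:
  0 (successors {0, 3, 6}): φ is false.
  1 (successors {2, 3, 5, 6}): φ is false.
  2 (successors {2, 3, 4, 6}): φ is false.
  3 (successors {0, 3, 6}): φ is false.
  4 (successors {0, 2, 3, 6}): φ is false.
  5 (successors {2, 3, 4}): φ is false.
  6 (successors {1, 3, 4}): φ is false.
Detail at 0 (counterexample):
  At 0: (p -> r) & ([]r -> r) is true, so ~((p -> r) & ([]r -> r)) is false.
    At 0: p -> r is true, []r -> r is true, so (p -> r) & ([]r -> r) is true.
      At 0: []r is false, r is true, so []r -> r is true.

No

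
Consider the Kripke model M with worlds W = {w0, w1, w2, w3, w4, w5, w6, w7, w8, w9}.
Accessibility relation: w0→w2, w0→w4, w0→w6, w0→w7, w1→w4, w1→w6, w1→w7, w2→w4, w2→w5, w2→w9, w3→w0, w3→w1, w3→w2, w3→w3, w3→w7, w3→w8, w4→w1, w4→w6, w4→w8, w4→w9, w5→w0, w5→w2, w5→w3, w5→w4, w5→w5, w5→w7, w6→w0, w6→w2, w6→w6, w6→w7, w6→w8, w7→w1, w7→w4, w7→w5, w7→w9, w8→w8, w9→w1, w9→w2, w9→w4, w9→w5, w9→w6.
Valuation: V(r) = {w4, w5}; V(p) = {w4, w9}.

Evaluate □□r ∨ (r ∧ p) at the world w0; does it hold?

At w0: □□r is false, r ∧ p is false, so □□r ∨ (r ∧ p) is false.
  At w0: □□r requires □r at every successor {w2, w4, w6, w7}.
    □r fails at w2, so □□r is false at w0.
      At w2: □r requires r at every successor {w4, w5, w9}.
        r fails at w9, so □r is false at w2.

No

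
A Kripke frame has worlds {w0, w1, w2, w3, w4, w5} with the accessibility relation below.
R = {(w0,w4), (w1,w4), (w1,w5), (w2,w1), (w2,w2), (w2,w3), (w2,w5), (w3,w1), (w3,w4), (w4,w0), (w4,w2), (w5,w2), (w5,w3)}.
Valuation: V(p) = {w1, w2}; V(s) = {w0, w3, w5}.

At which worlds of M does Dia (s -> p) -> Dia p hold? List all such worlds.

Let φ = Dia (s -> p) -> Dia p. Evaluate φ at each world:
  w0 (successors {w4}): φ is false.
  w1 (successors {w4, w5}): φ is false.
  w2 (successors {w1, w2, w3, w5}): φ is true.
  w3 (successors {w1, w4}): φ is true.
  w4 (successors {w0, w2}): φ is true.
  w5 (successors {w2, w3}): φ is true.
For instance, at w2:
  At w2: Dia (s -> p) is true, Dia p is true, so Dia (s -> p) -> Dia p is true.
    At w2: Dia (s -> p) requires s -> p at some successor in {w1, w2, w3, w5}.
      s -> p holds at w1, so Dia (s -> p) is true at w2.
    At w2: Dia p requires p at some successor in {w1, w2, w3, w5}.
      p holds at w1, so Dia p is true at w2.
Satisfying worlds: {w2, w3, w4, w5}

w2, w3, w4, w5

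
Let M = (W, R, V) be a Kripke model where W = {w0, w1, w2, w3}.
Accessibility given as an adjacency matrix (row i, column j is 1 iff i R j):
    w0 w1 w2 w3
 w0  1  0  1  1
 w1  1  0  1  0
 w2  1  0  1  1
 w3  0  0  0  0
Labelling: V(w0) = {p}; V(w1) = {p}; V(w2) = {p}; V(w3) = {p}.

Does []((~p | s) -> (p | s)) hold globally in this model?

Recall that []ψ holds at a world iff ψ holds at every accessible world, and <>ψ holds iff ψ holds at some accessible world.
Let φ = []((~p | s) -> (p | s)). Evaluate φ at each world:
  w0 (successors {w0, w2, w3}): φ is true.
  w1 (successors {w0, w2}): φ is true.
  w2 (successors {w0, w2, w3}): φ is true.
  w3 (successors ∅): φ is true.
For instance, at w2:
  At w2: []((~p | s) -> (p | s)) requires (~p | s) -> (p | s) at every successor {w0, w2, w3}.
    At w0: (~p | s) -> (p | s) is true.
    At w2: (~p | s) -> (p | s) is true.
    At w3: (~p | s) -> (p | s) is true.
  So []((~p | s) -> (p | s)) is true at w2.

Yes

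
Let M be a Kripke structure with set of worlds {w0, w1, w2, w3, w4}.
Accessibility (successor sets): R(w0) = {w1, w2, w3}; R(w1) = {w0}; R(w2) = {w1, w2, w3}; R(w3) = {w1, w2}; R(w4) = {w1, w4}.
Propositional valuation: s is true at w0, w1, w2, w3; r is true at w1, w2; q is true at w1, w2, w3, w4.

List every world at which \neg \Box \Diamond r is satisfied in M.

Let φ = \neg \Box \Diamond r. Evaluate φ at each world:
  w0 (successors {w1, w2, w3}): φ is true.
  w1 (successors {w0}): φ is false.
  w2 (successors {w1, w2, w3}): φ is true.
  w3 (successors {w1, w2}): φ is true.
  w4 (successors {w1, w4}): φ is true.
For instance, at w1:
  At w1: \Box \Diamond r is true, so \neg \Box \Diamond r is false.
    At w1: \Box \Diamond r requires \Diamond r at every successor {w0}.
      At w0: \Diamond r is true.
    So \Box \Diamond r is true at w1.
Satisfying worlds: {w0, w2, w3, w4}

w0, w2, w3, w4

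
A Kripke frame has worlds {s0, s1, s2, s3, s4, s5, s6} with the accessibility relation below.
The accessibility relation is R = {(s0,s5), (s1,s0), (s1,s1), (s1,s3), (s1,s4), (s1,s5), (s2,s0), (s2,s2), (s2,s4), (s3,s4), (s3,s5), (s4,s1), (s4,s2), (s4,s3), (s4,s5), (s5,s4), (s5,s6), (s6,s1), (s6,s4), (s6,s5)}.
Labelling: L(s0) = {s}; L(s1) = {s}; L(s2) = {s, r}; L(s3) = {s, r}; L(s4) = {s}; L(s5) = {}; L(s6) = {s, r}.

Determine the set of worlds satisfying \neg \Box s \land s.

s0, s1, s3, s4, s6

Let φ = \neg \Box s \land s. Evaluate φ at each world:
  s0 (successors {s5}): φ is true.
  s1 (successors {s0, s1, s3, s4, s5}): φ is true.
  s2 (successors {s0, s2, s4}): φ is false.
  s3 (successors {s4, s5}): φ is true.
  s4 (successors {s1, s2, s3, s5}): φ is true.
  s5 (successors {s4, s6}): φ is false.
  s6 (successors {s1, s4, s5}): φ is true.
For instance, at s6:
  At s6: \neg \Box s is true, s is true, so \neg \Box s \land s is true.
    At s6: \Box s is false, so \neg \Box s is true.
      At s6: \Box s requires s at every successor {s1, s4, s5}.
        s fails at s5, so \Box s is false at s6.
Satisfying worlds: {s0, s1, s3, s4, s6}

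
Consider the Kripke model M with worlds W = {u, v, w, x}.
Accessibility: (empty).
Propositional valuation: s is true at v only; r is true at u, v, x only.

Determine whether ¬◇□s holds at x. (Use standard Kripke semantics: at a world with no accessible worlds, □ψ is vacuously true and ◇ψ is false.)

Recall that □ψ holds at a world iff ψ holds at every accessible world, and ◇ψ holds iff ψ holds at some accessible world.
At x: ◇□s is false, so ¬◇□s is true.
  At x: no accessible worlds, so ◇□s is false.

Yes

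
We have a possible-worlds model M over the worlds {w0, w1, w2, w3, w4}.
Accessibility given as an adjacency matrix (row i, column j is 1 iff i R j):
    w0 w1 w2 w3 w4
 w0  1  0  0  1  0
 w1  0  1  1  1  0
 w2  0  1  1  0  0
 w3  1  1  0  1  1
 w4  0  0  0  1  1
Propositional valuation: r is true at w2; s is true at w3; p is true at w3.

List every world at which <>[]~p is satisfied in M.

Let φ = <>[]~p. Evaluate φ at each world:
  w0 (successors {w0, w3}): φ is false.
  w1 (successors {w1, w2, w3}): φ is true.
  w2 (successors {w1, w2}): φ is true.
  w3 (successors {w0, w1, w3, w4}): φ is false.
  w4 (successors {w3, w4}): φ is false.
For instance, at w0:
  At w0: <>[]~p requires []~p at some successor in {w0, w3}.
    At w0: []~p is false.
    At w3: []~p is false.
  So <>[]~p is false at w0.
Satisfying worlds: {w1, w2}

w1, w2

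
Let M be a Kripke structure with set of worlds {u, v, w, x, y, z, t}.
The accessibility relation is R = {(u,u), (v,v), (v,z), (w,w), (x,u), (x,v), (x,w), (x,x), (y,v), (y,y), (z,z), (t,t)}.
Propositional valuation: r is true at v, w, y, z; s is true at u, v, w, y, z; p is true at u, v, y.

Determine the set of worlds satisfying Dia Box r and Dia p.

v, x, y

Let φ = Dia Box r and Dia p. Evaluate φ at each world:
  u (successors {u}): φ is false.
  v (successors {v, z}): φ is true.
  w (successors {w}): φ is false.
  x (successors {u, v, w, x}): φ is true.
  y (successors {v, y}): φ is true.
  z (successors {z}): φ is false.
  t (successors {t}): φ is false.
For instance, at w:
  At w: Dia Box r is true, Dia p is false, so Dia Box r and Dia p is false.
    At w: Dia Box r requires Box r at some successor in {w}.
      Box r holds at w, so Dia Box r is true at w.
    At w: Dia p requires p at some successor in {w}.
      At w: p is false.
    So Dia p is false at w.
Satisfying worlds: {v, x, y}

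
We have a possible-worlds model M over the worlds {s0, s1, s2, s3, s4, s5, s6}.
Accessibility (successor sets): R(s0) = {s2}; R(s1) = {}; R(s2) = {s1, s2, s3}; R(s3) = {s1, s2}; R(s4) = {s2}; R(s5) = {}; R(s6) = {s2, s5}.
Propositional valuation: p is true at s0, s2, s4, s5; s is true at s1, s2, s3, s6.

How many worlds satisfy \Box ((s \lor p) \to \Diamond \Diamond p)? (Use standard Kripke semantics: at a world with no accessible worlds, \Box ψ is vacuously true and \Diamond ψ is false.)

Let φ = \Box ((s \lor p) \to \Diamond \Diamond p). Evaluate φ at each world:
  s0 (successors {s2}): φ is true.
  s1 (successors ∅): φ is true.
  s2 (successors {s1, s2, s3}): φ is false.
  s3 (successors {s1, s2}): φ is false.
  s4 (successors {s2}): φ is true.
  s5 (successors ∅): φ is true.
  s6 (successors {s2, s5}): φ is false.
For instance, at s3:
  At s3: \Box ((s \lor p) \to \Diamond \Diamond p) requires (s \lor p) \to \Diamond \Diamond p at every successor {s1, s2}.
    (s \lor p) \to \Diamond \Diamond p fails at s1, so \Box ((s \lor p) \to \Diamond \Diamond p) is false at s3.
      At s1: s \lor p is true, \Diamond \Diamond p is false, so (s \lor p) \to \Diamond \Diamond p is false.
Satisfying worlds: {s0, s1, s4, s5}

4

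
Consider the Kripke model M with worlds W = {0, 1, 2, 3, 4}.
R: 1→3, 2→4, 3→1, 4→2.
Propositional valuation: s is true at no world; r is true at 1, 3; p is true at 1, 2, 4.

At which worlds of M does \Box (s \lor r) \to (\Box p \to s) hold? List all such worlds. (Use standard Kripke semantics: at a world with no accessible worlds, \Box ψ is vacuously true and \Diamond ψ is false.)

Let φ = \Box (s \lor r) \to (\Box p \to s). Evaluate φ at each world:
  0 (successors ∅): φ is false.
  1 (successors {3}): φ is true.
  2 (successors {4}): φ is true.
  3 (successors {1}): φ is false.
  4 (successors {2}): φ is true.
For instance, at 2:
  At 2: \Box (s \lor r) is false, \Box p \to s is false, so \Box (s \lor r) \to (\Box p \to s) is true.
    At 2: \Box (s \lor r) requires s \lor r at every successor {4}.
      s \lor r fails at 4, so \Box (s \lor r) is false at 2.
    At 2: \Box p is true, s is false, so \Box p \to s is false.
      At 2: \Box p requires p at every successor {4}.
        At 4: p is true.
      So \Box p is true at 2.
Satisfying worlds: {1, 2, 4}

1, 2, 4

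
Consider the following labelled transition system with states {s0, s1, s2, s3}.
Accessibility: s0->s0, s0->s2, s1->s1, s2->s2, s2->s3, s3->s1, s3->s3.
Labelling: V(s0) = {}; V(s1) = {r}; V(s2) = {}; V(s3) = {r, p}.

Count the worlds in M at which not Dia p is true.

2

Recall that Dia ψ holds at a world iff ψ holds at some accessible world.
Let φ = not Dia p. Evaluate φ at each world:
  s0 (successors {s0, s2}): φ is true.
  s1 (successors {s1}): φ is true.
  s2 (successors {s2, s3}): φ is false.
  s3 (successors {s1, s3}): φ is false.
For instance, at s3:
  At s3: Dia p is true, so not Dia p is false.
    At s3: Dia p requires p at some successor in {s1, s3}.
      p holds at s3, so Dia p is true at s3.
Satisfying worlds: {s0, s1}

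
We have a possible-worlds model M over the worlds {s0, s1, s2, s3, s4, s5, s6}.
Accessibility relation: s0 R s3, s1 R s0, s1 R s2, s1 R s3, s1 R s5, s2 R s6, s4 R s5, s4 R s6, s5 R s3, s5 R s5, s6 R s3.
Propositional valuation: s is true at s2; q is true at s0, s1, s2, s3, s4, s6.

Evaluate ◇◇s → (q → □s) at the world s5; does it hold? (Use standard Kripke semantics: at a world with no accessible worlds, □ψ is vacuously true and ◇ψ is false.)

At s5: ◇◇s is false, q → □s is true, so ◇◇s → (q → □s) is true.
  At s5: ◇◇s requires ◇s at some successor in {s3, s5}.
    At s3: ◇s is false.
    At s5: ◇s is false.
  So ◇◇s is false at s5.
  At s5: q is false, □s is false, so q → □s is true.
    At s5: □s requires s at every successor {s3, s5}.
      s fails at s3, so □s is false at s5.

Yes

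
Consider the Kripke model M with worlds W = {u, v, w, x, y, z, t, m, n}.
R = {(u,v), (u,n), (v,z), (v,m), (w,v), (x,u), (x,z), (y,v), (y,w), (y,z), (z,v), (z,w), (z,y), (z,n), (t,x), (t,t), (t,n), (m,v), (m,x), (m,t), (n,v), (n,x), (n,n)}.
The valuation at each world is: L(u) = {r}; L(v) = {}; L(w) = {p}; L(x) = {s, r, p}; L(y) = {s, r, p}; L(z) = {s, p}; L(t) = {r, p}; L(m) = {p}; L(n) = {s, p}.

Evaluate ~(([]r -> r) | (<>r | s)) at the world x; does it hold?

At x: ([]r -> r) | (<>r | s) is true, so ~(([]r -> r) | (<>r | s)) is false.
  At x: []r -> r is true, <>r | s is true, so ([]r -> r) | (<>r | s) is true.
    At x: []r is false, r is true, so []r -> r is true.
      At x: []r requires r at every successor {u, z}.
        r fails at z, so []r is false at x.
    At x: <>r is true, s is true, so <>r | s is true.
      At x: <>r requires r at some successor in {u, z}.
        r holds at u, so <>r is true at x.

No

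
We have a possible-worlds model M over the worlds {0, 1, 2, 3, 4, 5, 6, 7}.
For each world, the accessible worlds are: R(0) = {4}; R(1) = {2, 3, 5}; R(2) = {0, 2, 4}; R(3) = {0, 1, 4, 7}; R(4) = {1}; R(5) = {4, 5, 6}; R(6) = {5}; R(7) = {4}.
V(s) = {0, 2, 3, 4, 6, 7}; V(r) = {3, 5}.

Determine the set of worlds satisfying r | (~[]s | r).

Recall that []ψ holds at a world iff ψ holds at every accessible world, and <>ψ holds iff ψ holds at some accessible world.
Let φ = r | (~[]s | r). Evaluate φ at each world:
  0 (successors {4}): φ is false.
  1 (successors {2, 3, 5}): φ is true.
  2 (successors {0, 2, 4}): φ is false.
  3 (successors {0, 1, 4, 7}): φ is true.
  4 (successors {1}): φ is true.
  5 (successors {4, 5, 6}): φ is true.
  6 (successors {5}): φ is true.
  7 (successors {4}): φ is false.
For instance, at 7:
  At 7: r is false, ~[]s | r is false, so r | (~[]s | r) is false.
    At 7: ~[]s is false, r is false, so ~[]s | r is false.
      At 7: []s is true, so ~[]s is false.
Satisfying worlds: {1, 3, 4, 5, 6}

1, 3, 4, 5, 6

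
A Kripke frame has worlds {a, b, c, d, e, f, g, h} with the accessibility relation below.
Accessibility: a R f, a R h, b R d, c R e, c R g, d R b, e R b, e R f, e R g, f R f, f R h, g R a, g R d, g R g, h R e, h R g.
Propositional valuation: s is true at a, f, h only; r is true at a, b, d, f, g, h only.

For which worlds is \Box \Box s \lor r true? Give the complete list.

Let φ = \Box \Box s \lor r. Evaluate φ at each world:
  a (successors {f, h}): φ is true.
  b (successors {d}): φ is true.
  c (successors {e, g}): φ is false.
  d (successors {b}): φ is true.
  e (successors {b, f, g}): φ is false.
  f (successors {f, h}): φ is true.
  g (successors {a, d, g}): φ is true.
  h (successors {e, g}): φ is true.
For instance, at h:
  At h: \Box \Box s is false, r is true, so \Box \Box s \lor r is true.
    At h: \Box \Box s requires \Box s at every successor {e, g}.
      \Box s fails at e, so \Box \Box s is false at h.
Satisfying worlds: {a, b, d, f, g, h}

a, b, d, f, g, h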